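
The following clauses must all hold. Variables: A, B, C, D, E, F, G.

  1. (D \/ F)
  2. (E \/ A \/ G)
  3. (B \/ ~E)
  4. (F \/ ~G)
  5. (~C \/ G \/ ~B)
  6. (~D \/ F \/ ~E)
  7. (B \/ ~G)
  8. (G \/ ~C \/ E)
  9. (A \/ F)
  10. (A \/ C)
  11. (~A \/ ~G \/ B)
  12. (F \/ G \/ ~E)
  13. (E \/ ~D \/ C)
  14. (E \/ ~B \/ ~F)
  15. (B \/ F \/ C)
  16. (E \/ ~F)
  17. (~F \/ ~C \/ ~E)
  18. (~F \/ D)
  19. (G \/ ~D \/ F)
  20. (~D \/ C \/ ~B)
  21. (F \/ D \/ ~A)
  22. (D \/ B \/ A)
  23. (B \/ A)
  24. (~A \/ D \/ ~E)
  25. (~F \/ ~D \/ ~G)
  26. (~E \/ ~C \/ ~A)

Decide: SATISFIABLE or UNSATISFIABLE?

F = True:
  propagation gives E=True, B=True, C=False, A=True; an empty clause results — contradiction.
F = False:
  propagation gives D=True, G=False; an empty clause results — contradiction.
Every branch closes, so no satisfying assignment exists.

UNSATISFIABLE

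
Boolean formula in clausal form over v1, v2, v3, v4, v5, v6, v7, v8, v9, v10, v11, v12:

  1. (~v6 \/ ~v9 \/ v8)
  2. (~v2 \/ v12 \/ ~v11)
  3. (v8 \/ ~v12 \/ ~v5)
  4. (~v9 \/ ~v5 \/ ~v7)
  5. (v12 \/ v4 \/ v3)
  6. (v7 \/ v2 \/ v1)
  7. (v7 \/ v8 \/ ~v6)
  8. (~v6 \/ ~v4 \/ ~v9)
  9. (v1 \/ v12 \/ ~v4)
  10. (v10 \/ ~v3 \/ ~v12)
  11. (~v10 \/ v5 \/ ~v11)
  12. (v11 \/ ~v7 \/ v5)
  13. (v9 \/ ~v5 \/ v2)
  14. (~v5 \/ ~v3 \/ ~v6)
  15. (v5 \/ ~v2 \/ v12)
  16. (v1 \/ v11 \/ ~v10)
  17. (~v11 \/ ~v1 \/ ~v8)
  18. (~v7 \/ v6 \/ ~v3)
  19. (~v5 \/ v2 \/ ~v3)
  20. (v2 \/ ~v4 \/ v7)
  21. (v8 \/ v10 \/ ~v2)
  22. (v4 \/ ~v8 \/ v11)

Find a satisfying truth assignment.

v1 = F, v2 = T, v3 = F, v4 = T, v5 = T, v6 = T, v7 = F, v8 = T, v9 = F, v10 = F, v11 = F, v12 = T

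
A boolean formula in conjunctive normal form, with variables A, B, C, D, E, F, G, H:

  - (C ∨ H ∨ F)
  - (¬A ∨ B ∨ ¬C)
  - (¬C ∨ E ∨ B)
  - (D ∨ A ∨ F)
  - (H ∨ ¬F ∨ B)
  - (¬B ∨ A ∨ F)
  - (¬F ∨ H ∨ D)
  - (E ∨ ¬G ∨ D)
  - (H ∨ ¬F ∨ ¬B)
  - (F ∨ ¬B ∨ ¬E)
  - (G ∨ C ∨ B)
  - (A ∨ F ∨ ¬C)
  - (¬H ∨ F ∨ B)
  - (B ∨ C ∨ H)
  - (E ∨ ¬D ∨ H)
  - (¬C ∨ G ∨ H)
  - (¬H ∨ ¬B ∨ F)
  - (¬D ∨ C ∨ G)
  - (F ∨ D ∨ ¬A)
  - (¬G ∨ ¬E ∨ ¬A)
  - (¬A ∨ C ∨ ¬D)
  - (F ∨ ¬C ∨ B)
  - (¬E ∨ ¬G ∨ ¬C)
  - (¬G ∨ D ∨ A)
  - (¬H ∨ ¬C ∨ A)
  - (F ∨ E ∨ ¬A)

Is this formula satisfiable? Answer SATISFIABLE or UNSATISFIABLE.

Branch on A: take A = False.
For the remaining variables, B = False, C = False, D = True, E = True, F = True, G = True, H = True works.
So A = False, B = False, C = False, D = True, E = True, F = True, G = True, H = True is a satisfying assignment.

SATISFIABLE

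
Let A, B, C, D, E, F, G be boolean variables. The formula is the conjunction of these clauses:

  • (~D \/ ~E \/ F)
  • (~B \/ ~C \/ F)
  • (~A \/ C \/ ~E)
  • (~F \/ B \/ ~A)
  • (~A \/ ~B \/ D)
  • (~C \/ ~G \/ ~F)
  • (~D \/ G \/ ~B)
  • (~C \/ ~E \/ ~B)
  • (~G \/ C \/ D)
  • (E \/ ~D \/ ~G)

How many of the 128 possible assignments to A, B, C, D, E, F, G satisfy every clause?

30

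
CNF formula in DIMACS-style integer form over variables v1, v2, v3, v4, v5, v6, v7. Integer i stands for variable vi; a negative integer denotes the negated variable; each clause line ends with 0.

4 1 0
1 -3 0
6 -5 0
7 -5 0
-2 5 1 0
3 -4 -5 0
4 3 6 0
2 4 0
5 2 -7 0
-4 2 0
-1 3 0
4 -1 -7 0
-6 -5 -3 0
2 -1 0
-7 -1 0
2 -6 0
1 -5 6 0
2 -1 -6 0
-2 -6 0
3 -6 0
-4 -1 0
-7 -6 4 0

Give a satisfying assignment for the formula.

Branch on v1: take v1 = True.
  then v3 is forced to True.
  then v2 is forced to True.
  then v7 is forced to False.
  then v5 is forced to False.
  then v6 is forced to False.
  then v4 is forced to False.

v1=T, v2=T, v3=T, v4=F, v5=F, v6=F, v7=F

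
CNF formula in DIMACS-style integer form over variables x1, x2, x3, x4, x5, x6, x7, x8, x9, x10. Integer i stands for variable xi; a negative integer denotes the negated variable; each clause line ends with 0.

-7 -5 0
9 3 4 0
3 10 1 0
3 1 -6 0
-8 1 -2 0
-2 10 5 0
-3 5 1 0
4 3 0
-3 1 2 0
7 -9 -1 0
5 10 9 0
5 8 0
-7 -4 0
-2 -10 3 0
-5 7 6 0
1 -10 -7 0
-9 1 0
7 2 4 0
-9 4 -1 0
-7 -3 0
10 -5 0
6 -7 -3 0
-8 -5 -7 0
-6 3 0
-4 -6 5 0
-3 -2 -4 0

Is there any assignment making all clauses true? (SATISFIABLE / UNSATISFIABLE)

Set x1 = True and propagate.
Try x2 = False.
For the remaining variables, x3 = True, x4 = True, x5 = False, x6 = False, x7 = False, x8 = True, x9 = False, x10 = True works.
So x1 = T, x2 = F, x3 = T, x4 = T, x5 = F, x6 = F, x7 = F, x8 = T, x9 = F, x10 = T is a satisfying assignment.

SATISFIABLE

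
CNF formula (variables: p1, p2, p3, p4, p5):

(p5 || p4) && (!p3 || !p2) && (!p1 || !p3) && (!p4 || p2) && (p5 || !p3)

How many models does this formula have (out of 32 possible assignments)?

Case analysis on p3 and p2:
  p3=T, p2=T: a clause becomes empty — 0.
  p3=T, p2=F: remaining (p1,p4,p5) ∈ {(F,F,T)} — 1.
  p3=F, p2=T: p1 free; 3 ways for (p4,p5) × 2^1 = 6.
  p3=F, p2=F: remaining (p1,p4,p5) ∈ {(F,F,T); (T,F,T)} — 2.
Total: 0 + 1 + 6 + 2 = 9.

9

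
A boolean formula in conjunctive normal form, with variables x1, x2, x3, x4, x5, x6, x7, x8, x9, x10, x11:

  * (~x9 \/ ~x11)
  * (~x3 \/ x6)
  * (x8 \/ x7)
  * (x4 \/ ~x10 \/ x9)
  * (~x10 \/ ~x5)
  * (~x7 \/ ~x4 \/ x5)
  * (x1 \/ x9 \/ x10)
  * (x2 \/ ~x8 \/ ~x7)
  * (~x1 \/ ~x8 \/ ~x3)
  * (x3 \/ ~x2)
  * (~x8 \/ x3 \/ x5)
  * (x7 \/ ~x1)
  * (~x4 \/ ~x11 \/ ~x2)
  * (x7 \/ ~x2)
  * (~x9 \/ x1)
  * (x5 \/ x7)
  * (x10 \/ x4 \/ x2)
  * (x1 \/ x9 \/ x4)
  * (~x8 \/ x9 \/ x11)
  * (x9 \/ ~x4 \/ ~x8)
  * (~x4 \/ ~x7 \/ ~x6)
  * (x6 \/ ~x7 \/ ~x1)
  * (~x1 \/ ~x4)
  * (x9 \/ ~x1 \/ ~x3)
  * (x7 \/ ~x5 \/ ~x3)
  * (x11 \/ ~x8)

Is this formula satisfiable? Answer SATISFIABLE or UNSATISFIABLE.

SATISFIABLE

Try x1 = True.
  then x7 is forced to True.
  then x6 is forced to True.
  then x4 is forced to False.
Branch on x2: take x2 = False.
  then x8 is forced to False.
  then x10 is forced to True.
  then x9 is forced to True.
  then x11 is forced to False.
  then x5 is forced to False.
x3 is now unconstrained; take x3 = True.
So x1 = True, x2 = False, x3 = True, x4 = False, x5 = False, x6 = True, x7 = True, x8 = False, x9 = True, x10 = True, x11 = False is a satisfying assignment.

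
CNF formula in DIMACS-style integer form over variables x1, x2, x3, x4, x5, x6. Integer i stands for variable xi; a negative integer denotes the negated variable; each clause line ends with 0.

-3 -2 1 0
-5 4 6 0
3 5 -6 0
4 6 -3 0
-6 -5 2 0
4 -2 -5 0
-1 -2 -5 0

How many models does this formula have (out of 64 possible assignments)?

Case analysis on x5 and x2:
  x5=1, x2=1: remaining (x1,x3,x4,x6) ∈ {(0,0,1,0); (0,0,1,1)} — 2.
  x5=1, x2=0: remaining (x1,x3,x4,x6) ∈ {(0,0,1,0); (0,1,1,0); (1,0,1,0); (1,1,1,0)} — 4.
  x5=0, x2=1: 7 of the 16 assignments to (x1,x3,x4,x6) work.
  x5=0, x2=0: x1 free; 5 ways for (x3,x4,x6) × 2^1 = 10.
Total: 2 + 4 + 7 + 10 = 23.

23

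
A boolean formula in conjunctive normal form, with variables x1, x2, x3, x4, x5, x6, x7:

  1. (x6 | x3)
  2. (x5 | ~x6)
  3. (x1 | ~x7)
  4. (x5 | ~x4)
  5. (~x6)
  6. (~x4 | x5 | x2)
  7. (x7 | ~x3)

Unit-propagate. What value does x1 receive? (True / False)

(~x6) stands alone — x6 = False.
From (x6 | x3) and x6 = False: x3 = True.
In (x7 | ~x3), ~x3 is now false; x7 must hold, so x7 = True.
In (x1 | ~x7), ~x7 is now false; x1 must hold, so x1 = True.

True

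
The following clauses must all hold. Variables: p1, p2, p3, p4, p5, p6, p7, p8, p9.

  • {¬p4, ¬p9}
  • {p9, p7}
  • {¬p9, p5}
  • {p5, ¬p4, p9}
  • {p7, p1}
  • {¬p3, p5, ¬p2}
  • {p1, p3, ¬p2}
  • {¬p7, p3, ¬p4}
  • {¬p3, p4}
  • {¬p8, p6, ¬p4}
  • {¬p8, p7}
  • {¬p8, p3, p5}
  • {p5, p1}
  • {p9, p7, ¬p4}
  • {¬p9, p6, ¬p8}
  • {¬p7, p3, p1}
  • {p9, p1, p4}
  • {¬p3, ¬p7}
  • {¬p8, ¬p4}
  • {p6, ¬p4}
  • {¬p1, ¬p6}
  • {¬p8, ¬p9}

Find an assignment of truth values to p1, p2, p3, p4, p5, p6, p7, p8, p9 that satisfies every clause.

p1=T, p2=T, p3=F, p4=F, p5=T, p6=F, p7=T, p8=F, p9=F

Check each clause:
  1. {¬p4, ¬p9} — ¬p4 is true.
  2. {p7, p9} — p7 is true.
  3. {¬p9, p5} — p5 is true.
  4. {¬p4, p9, p5} — ¬p4 is true.
  5. {p7, p1} — p1 is true.
  6. {p5, ¬p2, ¬p3} — p5 is true.
  7. {¬p2, p3, p1} — p1 is true.
  8. {¬p7, ¬p4, p3} — ¬p4 is true.
  9. {¬p3, p4} — ¬p3 is true.
  10. {p6, ¬p8, ¬p4} — ¬p8 is true.
  11. {p7, ¬p8} — ¬p8 is true.
  12. {p5, ¬p8, p3} — ¬p8 is true.
  13. {p1, p5} — p1 is true.
  14. {¬p4, p9, p7} — ¬p4 is true.
  15. {p6, ¬p8, ¬p9} — ¬p8 is true.
  16. {p3, p1, ¬p7} — p1 is true.
  17. {p4, p9, p1} — p1 is true.
  18. {¬p7, ¬p3} — ¬p3 is true.
  19. {¬p8, ¬p4} — ¬p8 is true.
  20. {¬p4, p6} — ¬p4 is true.
  21. {¬p1, ¬p6} — ¬p6 is true.
  22. {¬p8, ¬p9} — ¬p8 is true.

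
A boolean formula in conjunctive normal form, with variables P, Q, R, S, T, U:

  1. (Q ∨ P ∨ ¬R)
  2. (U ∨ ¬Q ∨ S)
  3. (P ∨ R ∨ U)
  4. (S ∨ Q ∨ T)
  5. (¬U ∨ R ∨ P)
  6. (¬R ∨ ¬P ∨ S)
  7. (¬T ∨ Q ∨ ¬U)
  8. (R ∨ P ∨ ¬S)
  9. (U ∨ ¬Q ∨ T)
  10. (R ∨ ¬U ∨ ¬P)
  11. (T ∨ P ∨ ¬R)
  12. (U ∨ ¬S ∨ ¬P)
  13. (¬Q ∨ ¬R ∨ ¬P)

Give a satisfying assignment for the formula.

Branch on P: take P = True.
Set Q = False and propagate.
Branch on R: take R = True.
  then S is forced to True.
  then U is forced to True.
  then T is forced to False.

P=1  Q=0  R=1  S=1  T=0  U=1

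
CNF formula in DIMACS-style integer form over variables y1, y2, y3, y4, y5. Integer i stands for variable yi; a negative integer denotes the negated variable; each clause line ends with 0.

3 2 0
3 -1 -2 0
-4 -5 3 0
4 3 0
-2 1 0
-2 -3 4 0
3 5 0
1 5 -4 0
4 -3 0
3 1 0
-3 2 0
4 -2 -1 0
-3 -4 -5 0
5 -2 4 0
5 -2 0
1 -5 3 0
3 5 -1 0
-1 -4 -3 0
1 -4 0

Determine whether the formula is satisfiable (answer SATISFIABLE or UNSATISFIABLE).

y3 = True:
  propagation gives y4=True, y2=True, y1=True; an empty clause results — contradiction.
y3 = False:
  propagation gives y2=True, y1=False; an empty clause results — contradiction.
Every branch closes, so no satisfying assignment exists.

UNSATISFIABLE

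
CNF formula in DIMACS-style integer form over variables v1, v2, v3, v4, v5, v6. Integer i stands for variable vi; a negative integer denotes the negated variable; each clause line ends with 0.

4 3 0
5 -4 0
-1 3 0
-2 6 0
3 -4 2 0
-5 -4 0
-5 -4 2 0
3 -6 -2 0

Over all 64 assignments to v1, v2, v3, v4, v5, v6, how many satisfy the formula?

12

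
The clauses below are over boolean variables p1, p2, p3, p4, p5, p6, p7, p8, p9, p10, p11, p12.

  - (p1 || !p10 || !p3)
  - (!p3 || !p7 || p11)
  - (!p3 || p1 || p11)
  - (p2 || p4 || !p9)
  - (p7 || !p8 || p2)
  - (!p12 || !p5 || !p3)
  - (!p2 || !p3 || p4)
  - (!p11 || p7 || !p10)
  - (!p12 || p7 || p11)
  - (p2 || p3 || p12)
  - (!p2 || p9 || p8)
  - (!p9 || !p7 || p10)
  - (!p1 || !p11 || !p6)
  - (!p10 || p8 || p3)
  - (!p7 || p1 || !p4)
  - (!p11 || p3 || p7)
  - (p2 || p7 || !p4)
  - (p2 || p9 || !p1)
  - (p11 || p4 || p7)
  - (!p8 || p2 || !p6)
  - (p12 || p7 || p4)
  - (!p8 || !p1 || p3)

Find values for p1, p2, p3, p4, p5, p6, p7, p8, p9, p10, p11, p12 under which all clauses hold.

p1=0  p2=1  p3=0  p4=0  p5=1  p6=1  p7=1  p8=1  p9=0  p10=1  p11=0  p12=0

Try p1 = False.
Branch on p2: take p2 = True.
Try p3 = False.
For the remaining variables, p4 = False, p5 = True, p6 = True, p7 = True, p8 = True, p9 = False, p10 = True, p11 = False, p12 = False works.
Every clause has at least one true literal under this assignment.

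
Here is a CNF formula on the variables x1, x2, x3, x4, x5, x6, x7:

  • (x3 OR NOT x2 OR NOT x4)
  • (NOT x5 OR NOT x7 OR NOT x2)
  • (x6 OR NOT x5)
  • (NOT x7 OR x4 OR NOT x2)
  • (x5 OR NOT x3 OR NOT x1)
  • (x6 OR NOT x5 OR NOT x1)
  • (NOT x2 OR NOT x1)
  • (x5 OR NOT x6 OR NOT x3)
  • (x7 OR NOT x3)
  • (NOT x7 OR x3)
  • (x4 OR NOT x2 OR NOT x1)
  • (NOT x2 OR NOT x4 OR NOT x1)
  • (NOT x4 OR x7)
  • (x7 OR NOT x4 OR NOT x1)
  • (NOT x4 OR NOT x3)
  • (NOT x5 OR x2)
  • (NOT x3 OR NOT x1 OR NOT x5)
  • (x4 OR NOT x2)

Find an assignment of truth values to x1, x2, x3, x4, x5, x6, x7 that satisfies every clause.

Pure literal: x1 appears only negated; assign x1 = False.
Set x2 = False and propagate.
  then x5 is forced to False.
The remaining clauses are satisfied by x3 = False, x4 = False, x6 = True, x7 = False.

x1=F, x2=F, x3=F, x4=F, x5=F, x6=T, x7=F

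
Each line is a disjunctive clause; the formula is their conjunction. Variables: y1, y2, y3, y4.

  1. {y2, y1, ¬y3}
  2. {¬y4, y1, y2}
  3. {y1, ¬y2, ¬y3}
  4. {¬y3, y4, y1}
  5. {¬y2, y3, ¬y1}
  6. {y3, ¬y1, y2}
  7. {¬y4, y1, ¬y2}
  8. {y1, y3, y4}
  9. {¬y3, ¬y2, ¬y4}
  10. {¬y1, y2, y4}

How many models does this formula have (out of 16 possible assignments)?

2

Satisfying assignments:
  y1=T y2=F y3=T y4=T
  y1=T y2=T y3=T y4=F
Count: 2.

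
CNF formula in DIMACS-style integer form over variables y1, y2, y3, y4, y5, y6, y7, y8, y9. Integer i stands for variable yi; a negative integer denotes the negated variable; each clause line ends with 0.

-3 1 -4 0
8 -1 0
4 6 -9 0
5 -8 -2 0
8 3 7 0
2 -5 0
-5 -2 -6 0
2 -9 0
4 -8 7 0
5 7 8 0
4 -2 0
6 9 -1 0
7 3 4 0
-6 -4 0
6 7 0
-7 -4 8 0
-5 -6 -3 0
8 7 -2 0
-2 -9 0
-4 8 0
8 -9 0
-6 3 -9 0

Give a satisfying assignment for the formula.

y1 = True, y2 = False, y3 = True, y4 = False, y5 = False, y6 = True, y7 = True, y8 = True, y9 = False

Check each clause:
  1. (~y4 \/ ~y3 \/ y1) — y1 is true.
  2. (~y1 \/ y8) — y8 is true.
  3. (y6 \/ y4 \/ ~y9) — y6 is true.
  4. (y5 \/ ~y8 \/ ~y2) — ~y2 is true.
  5. (y3 \/ y8 \/ y7) — y8 is true.
  6. (~y5 \/ y2) — ~y5 is true.
  7. (~y5 \/ ~y2 \/ ~y6) — ~y5 is true.
  8. (~y9 \/ y2) — ~y9 is true.
  9. (y7 \/ y4 \/ ~y8) — y7 is true.
  10. (y8 \/ y7 \/ y5) — y8 is true.
  11. (y4 \/ ~y2) — ~y2 is true.
  12. (y9 \/ ~y1 \/ y6) — y6 is true.
  13. (y3 \/ y4 \/ y7) — y3 is true.
  14. (~y6 \/ ~y4) — ~y4 is true.
  15. (y7 \/ y6) — y6 is true.
  16. (y8 \/ ~y4 \/ ~y7) — y8 is true.
  17. (~y5 \/ ~y3 \/ ~y6) — ~y5 is true.
  18. (y8 \/ ~y2 \/ y7) — y8 is true.
  19. (~y9 \/ ~y2) — ~y2 is true.
  20. (~y4 \/ y8) — y8 is true.
  21. (~y9 \/ y8) — y8 is true.
  22. (~y9 \/ ~y6 \/ y3) — y3 is true.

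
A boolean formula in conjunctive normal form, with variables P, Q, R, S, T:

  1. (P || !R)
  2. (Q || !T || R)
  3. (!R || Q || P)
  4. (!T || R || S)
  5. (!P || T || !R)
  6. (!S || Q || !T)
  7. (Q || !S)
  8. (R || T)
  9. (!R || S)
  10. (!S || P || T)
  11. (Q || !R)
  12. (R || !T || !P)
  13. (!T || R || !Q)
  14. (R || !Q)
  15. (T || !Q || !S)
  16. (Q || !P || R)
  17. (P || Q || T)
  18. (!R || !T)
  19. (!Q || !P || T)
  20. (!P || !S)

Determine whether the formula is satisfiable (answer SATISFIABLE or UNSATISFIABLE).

UNSATISFIABLE

R = True:
  propagation gives P=True, T=True; an empty clause results — contradiction.
R = False:
  propagation gives T=True, Q=True; an empty clause results — contradiction.
Every branch closes, so no satisfying assignment exists.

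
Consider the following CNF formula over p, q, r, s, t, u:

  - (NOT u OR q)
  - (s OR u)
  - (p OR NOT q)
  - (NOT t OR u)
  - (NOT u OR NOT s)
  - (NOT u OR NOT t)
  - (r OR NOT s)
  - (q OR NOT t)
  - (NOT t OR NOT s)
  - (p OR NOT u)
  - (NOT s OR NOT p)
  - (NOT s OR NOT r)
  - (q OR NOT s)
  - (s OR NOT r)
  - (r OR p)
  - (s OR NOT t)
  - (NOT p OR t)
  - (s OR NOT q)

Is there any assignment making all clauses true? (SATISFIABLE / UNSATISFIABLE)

s = True:
  propagation gives u=False, t=False, r=True; an empty clause results — contradiction.
s = False:
  propagation gives u=True, q=True; an empty clause results — contradiction.
Every branch closes, so no satisfying assignment exists.

UNSATISFIABLE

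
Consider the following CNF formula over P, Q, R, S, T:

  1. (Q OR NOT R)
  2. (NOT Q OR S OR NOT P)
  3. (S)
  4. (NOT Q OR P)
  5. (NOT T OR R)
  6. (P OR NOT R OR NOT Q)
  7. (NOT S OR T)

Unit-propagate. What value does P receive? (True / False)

(S) is a unit clause: S = True.
(T OR NOT S): since S = True, the clause reduces to (T). T = True.
(NOT T OR R) with T = True leaves only R, so R = True.
In (NOT R OR Q), NOT R is now false; Q must hold, so Q = True.
(P OR NOT Q) with Q = True leaves only P, so P = True.

True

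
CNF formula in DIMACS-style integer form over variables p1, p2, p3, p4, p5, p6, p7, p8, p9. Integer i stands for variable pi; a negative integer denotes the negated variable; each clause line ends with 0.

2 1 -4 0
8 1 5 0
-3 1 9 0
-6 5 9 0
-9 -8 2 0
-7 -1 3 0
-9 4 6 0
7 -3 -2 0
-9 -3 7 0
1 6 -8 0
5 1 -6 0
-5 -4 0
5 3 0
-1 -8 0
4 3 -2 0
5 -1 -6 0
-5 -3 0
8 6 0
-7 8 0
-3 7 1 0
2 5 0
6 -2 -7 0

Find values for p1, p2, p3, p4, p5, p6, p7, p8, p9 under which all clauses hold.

p1=F, p2=F, p3=F, p4=F, p5=T, p6=T, p7=F, p8=F, p9=F

Check each clause:
  1. (~p4 \/ p1 \/ p2) — ~p4 is true.
  2. (p5 \/ p1 \/ p8) — p5 is true.
  3. (p9 \/ p1 \/ ~p3) — ~p3 is true.
  4. (p5 \/ p9 \/ ~p6) — p5 is true.
  5. (~p8 \/ ~p9 \/ p2) — ~p8 is true.
  6. (p3 \/ ~p7 \/ ~p1) — ~p7 is true.
  7. (p6 \/ ~p9 \/ p4) — p6 is true.
  8. (p7 \/ ~p2 \/ ~p3) — ~p3 is true.
  9. (~p3 \/ ~p9 \/ p7) — ~p3 is true.
  10. (~p8 \/ p1 \/ p6) — ~p8 is true.
  11. (p1 \/ p5 \/ ~p6) — p5 is true.
  12. (~p5 \/ ~p4) — ~p4 is true.
  13. (p3 \/ p5) — p5 is true.
  14. (~p8 \/ ~p1) — ~p8 is true.
  15. (p3 \/ p4 \/ ~p2) — ~p2 is true.
  16. (~p1 \/ p5 \/ ~p6) — p5 is true.
  17. (~p5 \/ ~p3) — ~p3 is true.
  18. (p6 \/ p8) — p6 is true.
  19. (p8 \/ ~p7) — ~p7 is true.
  20. (~p3 \/ p7 \/ p1) — ~p3 is true.
  21. (p2 \/ p5) — p5 is true.
  22. (~p2 \/ p6 \/ ~p7) — ~p7 is true.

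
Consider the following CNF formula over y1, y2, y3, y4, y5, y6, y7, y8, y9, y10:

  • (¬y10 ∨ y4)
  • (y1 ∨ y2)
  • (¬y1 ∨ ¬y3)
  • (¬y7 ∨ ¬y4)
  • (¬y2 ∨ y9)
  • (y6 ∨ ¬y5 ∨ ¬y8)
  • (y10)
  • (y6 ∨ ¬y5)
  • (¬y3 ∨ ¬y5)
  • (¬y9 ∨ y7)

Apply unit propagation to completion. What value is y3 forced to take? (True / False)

False

(y10) stands alone — y10 = True.
From (y4 ∨ ¬y10) and y10 = True: y4 = True.
(¬y4 ∨ ¬y7) with y4 = True leaves only ¬y7, so y7 = False.
From (¬y9 ∨ y7) and y7 = False: y9 = False.
In (¬y2 ∨ y9), y9 is now false; ¬y2 must hold, so y2 = False.
(y1 ∨ y2) with y2 = False leaves only y1, so y1 = True.
(¬y3 ∨ ¬y1) with y1 = True leaves only ¬y3, so y3 = False.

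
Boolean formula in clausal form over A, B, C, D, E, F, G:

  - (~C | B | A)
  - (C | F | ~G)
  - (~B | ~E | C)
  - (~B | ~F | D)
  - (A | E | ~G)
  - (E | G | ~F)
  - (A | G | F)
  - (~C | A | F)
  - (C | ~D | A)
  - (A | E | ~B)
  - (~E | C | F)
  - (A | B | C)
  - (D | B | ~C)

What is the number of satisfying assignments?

31

Split on C, then A.
  C=1, A=1: 18 of the 32 assignments to (B,D,E,F,G) work.
  C=1, A=0: remaining (B,D,E,F,G) ∈ {(1,1,1,1,0); (1,1,1,1,1)} — 2.
  C=0, A=1: 11 of the 32 assignments to (B,D,E,F,G) work.
  C=0, A=0: a clause becomes empty — 0.
Total: 18 + 2 + 11 + 0 = 31.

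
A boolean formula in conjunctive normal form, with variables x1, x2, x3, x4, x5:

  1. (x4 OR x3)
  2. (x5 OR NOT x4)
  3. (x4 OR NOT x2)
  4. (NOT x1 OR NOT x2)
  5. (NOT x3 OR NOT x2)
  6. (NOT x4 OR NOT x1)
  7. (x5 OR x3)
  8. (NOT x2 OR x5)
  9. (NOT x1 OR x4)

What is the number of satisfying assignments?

5

Satisfying assignments:
  x1=0 x2=0 x3=0 x4=1 x5=1
  x1=0 x2=0 x3=1 x4=0 x5=0
  x1=0 x2=0 x3=1 x4=0 x5=1
  x1=0 x2=0 x3=1 x4=1 x5=1
  x1=0 x2=1 x3=0 x4=1 x5=1
Count: 5.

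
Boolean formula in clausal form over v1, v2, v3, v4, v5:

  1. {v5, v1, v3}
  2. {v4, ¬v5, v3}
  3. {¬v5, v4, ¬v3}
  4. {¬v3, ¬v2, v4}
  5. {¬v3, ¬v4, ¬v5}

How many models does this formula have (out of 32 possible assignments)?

14

Split on v3, then v4.
  v3=1, v4=1: remaining (v1,v2,v5) ∈ {(0,0,0); (0,1,0); (1,0,0); (1,1,0)} — 4.
  v3=1, v4=0: remaining (v1,v2,v5) ∈ {(0,0,0); (1,0,0)} — 2.
  v3=0, v4=1: v2 free; 3 ways for (v1,v5) × 2^1 = 6.
  v3=0, v4=0: remaining (v1,v2,v5) ∈ {(1,0,0); (1,1,0)} — 2.
Total: 4 + 2 + 6 + 2 = 14.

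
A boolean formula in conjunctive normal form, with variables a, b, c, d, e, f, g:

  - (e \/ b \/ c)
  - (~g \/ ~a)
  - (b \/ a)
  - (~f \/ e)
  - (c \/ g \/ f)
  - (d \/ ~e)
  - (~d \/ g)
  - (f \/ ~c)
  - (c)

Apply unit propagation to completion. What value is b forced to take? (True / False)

True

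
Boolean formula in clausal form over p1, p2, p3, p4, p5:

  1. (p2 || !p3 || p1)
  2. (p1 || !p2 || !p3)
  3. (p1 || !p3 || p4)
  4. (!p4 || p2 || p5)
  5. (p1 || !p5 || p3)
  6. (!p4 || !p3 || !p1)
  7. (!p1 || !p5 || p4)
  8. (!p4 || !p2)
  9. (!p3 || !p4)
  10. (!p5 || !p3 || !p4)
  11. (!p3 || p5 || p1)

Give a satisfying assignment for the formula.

p1 = T, p2 = F, p3 = T, p4 = F, p5 = F

Set p1 = True and propagate.
For the remaining variables, p2 = False, p3 = True, p4 = False, p5 = False works.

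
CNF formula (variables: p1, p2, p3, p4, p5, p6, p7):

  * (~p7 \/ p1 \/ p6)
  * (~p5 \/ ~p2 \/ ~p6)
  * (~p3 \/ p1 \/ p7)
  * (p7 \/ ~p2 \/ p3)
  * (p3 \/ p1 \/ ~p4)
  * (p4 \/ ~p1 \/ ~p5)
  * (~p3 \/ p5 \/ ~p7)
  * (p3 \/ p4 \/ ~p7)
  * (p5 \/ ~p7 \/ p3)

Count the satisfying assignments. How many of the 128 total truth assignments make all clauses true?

29

Case analysis on p3 and p7:
  p3=1, p7=1: 5 of the 32 assignments to (p1,p2,p4,p5,p6) work.
  p3=1, p7=0: 11 of the 32 assignments to (p1,p2,p4,p5,p6) work.
  p3=0, p7=1: remaining (p1,p2,p4,p5,p6) ∈ {(1,0,1,1,0); (1,0,1,1,1); (1,1,1,1,0)} — 3.
  p3=0, p7=0: p6 free; 5 ways for (p1,p2,p4,p5) × 2^1 = 10.
Total: 5 + 11 + 3 + 10 = 29.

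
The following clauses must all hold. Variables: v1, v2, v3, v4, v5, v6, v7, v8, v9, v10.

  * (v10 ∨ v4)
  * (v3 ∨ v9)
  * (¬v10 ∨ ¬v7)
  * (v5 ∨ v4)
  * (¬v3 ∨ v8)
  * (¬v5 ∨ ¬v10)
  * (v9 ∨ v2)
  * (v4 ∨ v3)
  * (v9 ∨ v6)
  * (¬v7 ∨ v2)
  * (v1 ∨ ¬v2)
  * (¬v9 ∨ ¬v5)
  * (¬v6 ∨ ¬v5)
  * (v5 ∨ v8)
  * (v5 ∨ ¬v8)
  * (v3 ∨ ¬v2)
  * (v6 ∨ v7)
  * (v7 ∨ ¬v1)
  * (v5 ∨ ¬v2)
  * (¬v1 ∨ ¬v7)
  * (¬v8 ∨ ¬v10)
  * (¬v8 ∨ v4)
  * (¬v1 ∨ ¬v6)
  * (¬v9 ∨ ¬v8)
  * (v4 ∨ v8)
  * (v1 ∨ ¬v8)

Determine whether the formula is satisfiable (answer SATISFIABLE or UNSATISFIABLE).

UNSATISFIABLE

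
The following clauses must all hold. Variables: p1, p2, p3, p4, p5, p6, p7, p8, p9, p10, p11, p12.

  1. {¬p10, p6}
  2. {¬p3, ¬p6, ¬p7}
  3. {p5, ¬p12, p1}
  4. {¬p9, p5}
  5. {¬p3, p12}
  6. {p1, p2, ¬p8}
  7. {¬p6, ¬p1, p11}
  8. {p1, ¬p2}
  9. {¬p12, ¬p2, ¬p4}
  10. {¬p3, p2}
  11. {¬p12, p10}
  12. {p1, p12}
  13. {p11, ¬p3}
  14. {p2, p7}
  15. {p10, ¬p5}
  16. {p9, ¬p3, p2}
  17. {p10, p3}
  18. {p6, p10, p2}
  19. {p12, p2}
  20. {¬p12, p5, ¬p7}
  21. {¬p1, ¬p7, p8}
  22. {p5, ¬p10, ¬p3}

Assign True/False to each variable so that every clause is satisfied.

p4 occurs only negated in the remaining clauses — set p4 = False.
p11 occurs only positively in the remaining clauses — set p11 = True.
Set p1 = True and propagate.
Try p2 = True.
Try p3 = False.
  then p10 is forced to True.
  then p6 is forced to True.
The remaining clauses are satisfied by p5 = False, p7 = False, p8 = True, p9 = False, p12 = True.

p1=True, p2=True, p3=False, p4=False, p5=False, p6=True, p7=False, p8=True, p9=False, p10=True, p11=True, p12=True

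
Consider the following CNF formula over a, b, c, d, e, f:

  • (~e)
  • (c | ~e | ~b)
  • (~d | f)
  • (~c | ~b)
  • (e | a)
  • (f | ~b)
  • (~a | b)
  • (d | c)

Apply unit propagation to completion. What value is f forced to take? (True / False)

True

(~e) is a unit clause: e = False.
(a | e): since e = False, the clause reduces to (a). a = True.
In (~a | b), ~a is now false; b must hold, so b = True.
(~c | ~b): since b = True, the clause reduces to (~c). c = False.
(f | ~b): since b = True, the clause reduces to (f). f = True.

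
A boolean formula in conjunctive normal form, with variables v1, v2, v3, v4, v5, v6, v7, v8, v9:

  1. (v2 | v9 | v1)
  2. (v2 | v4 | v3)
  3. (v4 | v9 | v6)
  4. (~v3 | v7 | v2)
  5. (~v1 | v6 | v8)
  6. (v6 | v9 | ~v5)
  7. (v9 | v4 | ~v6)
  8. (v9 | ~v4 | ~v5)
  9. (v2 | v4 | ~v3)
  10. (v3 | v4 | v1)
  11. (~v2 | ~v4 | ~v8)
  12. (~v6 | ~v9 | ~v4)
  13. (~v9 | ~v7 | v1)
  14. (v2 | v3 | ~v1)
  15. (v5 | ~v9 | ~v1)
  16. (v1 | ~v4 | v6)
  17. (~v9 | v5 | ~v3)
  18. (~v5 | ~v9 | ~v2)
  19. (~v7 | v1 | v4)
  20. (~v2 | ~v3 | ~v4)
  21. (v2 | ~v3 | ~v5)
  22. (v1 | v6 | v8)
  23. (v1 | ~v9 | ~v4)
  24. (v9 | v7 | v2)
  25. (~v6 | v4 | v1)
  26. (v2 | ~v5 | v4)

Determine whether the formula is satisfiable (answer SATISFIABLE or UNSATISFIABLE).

Set v1 = False and propagate.
Try v2 = True.
The remaining clauses are satisfied by v3 = False, v4 = True, v5 = False, v6 = True, v7 = False, v8 = False, v9 = False.
Every clause has at least one true literal under this assignment.
So v1=F, v2=T, v3=F, v4=T, v5=F, v6=T, v7=F, v8=F, v9=F is a satisfying assignment.

SATISFIABLE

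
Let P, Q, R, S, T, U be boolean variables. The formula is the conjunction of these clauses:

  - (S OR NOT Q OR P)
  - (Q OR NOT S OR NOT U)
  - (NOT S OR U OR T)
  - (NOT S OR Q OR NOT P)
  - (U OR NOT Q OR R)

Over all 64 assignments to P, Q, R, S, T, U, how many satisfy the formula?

34

Case analysis on Q and S:
  Q=1, S=1: P free; 5 ways for (R,T,U) × 2^1 = 10.
  Q=1, S=0: T free; 3 ways for (P,R,U) × 2^1 = 6.
  Q=0, S=1: remaining (P,R,T,U) ∈ {(0,0,1,0); (0,1,1,0)} — 2.
  Q=0, S=0: P, R, T, U free → 2^4 = 16.
Total: 10 + 6 + 2 + 16 = 34.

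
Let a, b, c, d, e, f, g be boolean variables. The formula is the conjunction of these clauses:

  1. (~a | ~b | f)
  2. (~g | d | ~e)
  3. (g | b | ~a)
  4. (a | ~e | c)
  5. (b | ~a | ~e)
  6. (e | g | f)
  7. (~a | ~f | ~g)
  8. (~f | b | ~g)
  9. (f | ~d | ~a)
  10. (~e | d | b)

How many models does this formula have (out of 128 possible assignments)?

Case analysis on a and b:
  a=1, b=1: forces f=1; g=0; c, d, e free → 2^3 = 8.
  a=1, b=0: remaining (c,d,e,f,g) ∈ {(0,0,0,0,1); (1,0,0,0,1)} — 2.
  a=0, b=1: 18 of the 32 assignments to (c,d,e,f,g) work.
  a=0, b=0: 11 of the 32 assignments to (c,d,e,f,g) work.
Total: 8 + 2 + 18 + 11 = 39.

39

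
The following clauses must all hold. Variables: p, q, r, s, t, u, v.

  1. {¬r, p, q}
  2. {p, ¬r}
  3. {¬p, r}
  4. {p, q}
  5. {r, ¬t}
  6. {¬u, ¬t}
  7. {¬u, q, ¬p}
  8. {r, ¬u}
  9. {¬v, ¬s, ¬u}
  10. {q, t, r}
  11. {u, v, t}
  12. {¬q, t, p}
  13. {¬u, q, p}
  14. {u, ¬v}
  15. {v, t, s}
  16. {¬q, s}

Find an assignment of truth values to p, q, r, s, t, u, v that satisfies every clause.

Set p = True and propagate.
  then r is forced to True.
Set q = True and propagate.
  then s is forced to True.
Try t = False.
The remaining clauses are satisfied by u = True, v = False.

p=True, q=True, r=True, s=True, t=False, u=True, v=False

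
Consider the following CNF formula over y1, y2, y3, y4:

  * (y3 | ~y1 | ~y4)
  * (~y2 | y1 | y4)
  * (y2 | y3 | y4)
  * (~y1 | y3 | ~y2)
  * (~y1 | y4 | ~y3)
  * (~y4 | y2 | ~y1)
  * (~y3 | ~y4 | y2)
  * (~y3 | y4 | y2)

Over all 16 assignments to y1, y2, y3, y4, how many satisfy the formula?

4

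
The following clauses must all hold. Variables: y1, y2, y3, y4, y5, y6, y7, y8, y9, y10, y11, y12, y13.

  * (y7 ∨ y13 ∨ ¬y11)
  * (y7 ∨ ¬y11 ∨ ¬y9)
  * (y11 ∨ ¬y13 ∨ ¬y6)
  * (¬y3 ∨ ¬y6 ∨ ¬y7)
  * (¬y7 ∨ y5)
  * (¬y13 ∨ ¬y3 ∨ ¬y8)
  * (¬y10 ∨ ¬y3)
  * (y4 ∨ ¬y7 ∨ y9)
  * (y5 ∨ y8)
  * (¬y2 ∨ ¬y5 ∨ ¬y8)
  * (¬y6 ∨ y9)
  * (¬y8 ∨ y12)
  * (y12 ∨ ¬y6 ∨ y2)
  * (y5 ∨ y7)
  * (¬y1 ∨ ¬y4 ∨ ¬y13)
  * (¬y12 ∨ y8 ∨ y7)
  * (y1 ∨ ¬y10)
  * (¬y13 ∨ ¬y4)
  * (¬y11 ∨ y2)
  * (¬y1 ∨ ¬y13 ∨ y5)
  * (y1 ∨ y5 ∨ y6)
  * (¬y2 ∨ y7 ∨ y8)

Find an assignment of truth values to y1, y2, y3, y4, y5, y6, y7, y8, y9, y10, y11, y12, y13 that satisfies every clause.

Pure literal: y10 appears only negated; assign y10 = False.
Try y1 = True.
The remaining clauses are satisfied by y2 = True, y3 = True, y4 = True, y5 = True, y6 = False, y7 = True, y8 = False, y9 = False, y11 = False, y12 = True, y13 = False.
Every clause has at least one true literal under this assignment.
Check each clause:
  1. (¬y11 ∨ y7 ∨ y13) — ¬y11 is true.
  2. (y7 ∨ ¬y9 ∨ ¬y11) — ¬y9 is true.
  3. (¬y13 ∨ ¬y6 ∨ y11) — ¬y6 is true.
  4. (¬y7 ∨ ¬y6 ∨ ¬y3) — ¬y6 is true.
  5. (¬y7 ∨ y5) — y5 is true.
  6. (¬y8 ∨ ¬y13 ∨ ¬y3) — ¬y8 is true.
  7. (¬y10 ∨ ¬y3) — ¬y10 is true.
  8. (¬y7 ∨ y9 ∨ y4) — y4 is true.
  9. (y5 ∨ y8) — y5 is true.
  10. (¬y8 ∨ ¬y5 ∨ ¬y2) — ¬y8 is true.
  11. (y9 ∨ ¬y6) — ¬y6 is true.
  12. (y12 ∨ ¬y8) — ¬y8 is true.
  13. (¬y6 ∨ y2 ∨ y12) — y2 is true.
  14. (y7 ∨ y5) — y5 is true.
  15. (¬y13 ∨ ¬y1 ∨ ¬y4) — ¬y13 is true.
  16. (y7 ∨ y8 ∨ ¬y12) — y7 is true.
  17. (y1 ∨ ¬y10) — y1 is true.
  18. (¬y13 ∨ ¬y4) — ¬y13 is true.
  19. (y2 ∨ ¬y11) — y2 is true.
  20. (y5 ∨ ¬y13 ∨ ¬y1) — ¬y13 is true.
  21. (y6 ∨ y1 ∨ y5) — y1 is true.
  22. (y8 ∨ ¬y2 ∨ y7) — y7 is true.

y1 = T, y2 = T, y3 = T, y4 = T, y5 = T, y6 = F, y7 = T, y8 = F, y9 = F, y10 = F, y11 = F, y12 = T, y13 = F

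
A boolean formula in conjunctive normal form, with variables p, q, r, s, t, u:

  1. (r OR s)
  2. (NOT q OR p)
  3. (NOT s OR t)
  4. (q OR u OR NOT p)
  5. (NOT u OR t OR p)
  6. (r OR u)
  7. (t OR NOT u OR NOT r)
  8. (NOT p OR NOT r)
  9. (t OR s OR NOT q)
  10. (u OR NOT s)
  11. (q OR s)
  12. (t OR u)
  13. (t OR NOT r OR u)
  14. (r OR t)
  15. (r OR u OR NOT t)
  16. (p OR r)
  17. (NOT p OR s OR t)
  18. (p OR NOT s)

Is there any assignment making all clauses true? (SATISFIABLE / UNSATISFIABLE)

SATISFIABLE

Branch on p: take p = True.
  then r is forced to False.
  then s is forced to True.
  then t is forced to True.
  then u is forced to True.
q is now unconstrained; take q = True.
Every clause has at least one true literal under this assignment.
So p=T, q=T, r=F, s=T, t=T, u=T is a satisfying assignment.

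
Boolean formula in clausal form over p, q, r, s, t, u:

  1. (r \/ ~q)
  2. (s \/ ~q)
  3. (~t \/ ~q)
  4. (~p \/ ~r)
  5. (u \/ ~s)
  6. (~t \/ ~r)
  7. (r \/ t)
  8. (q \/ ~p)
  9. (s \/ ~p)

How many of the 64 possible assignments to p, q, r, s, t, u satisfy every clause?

7

The models are:
  p=0 q=0 r=0 s=0 t=1 u=0
  p=0 q=0 r=0 s=0 t=1 u=1
  p=0 q=0 r=0 s=1 t=1 u=1
  p=0 q=0 r=1 s=0 t=0 u=0
  p=0 q=0 r=1 s=0 t=0 u=1
  p=0 q=0 r=1 s=1 t=0 u=1
  p=0 q=1 r=1 s=1 t=0 u=1
That's 7 in total.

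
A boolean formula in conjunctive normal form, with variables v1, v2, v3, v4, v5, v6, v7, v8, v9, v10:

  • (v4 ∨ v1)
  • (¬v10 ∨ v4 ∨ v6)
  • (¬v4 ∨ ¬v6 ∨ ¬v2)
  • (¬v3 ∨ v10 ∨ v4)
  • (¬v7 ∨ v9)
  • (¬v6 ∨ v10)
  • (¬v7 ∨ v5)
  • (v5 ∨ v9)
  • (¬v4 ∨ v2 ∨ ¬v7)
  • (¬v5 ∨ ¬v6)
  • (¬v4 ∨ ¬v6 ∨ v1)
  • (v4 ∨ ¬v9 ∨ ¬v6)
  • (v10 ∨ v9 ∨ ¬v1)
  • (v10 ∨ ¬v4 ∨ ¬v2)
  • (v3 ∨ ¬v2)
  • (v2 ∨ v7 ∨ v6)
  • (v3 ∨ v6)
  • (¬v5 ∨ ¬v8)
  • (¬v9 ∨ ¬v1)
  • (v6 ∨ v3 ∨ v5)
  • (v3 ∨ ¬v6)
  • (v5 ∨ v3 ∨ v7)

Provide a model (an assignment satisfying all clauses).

v1 = F, v2 = T, v3 = T, v4 = T, v5 = F, v6 = F, v7 = F, v8 = T, v9 = T, v10 = T

Check each clause:
  1. (v4 ∨ v1) — v4 is true.
  2. (¬v10 ∨ v6 ∨ v4) — v4 is true.
  3. (¬v4 ∨ ¬v6 ∨ ¬v2) — ¬v6 is true.
  4. (v10 ∨ v4 ∨ ¬v3) — v10 is true.
  5. (¬v7 ∨ v9) — ¬v7 is true.
  6. (¬v6 ∨ v10) — ¬v6 is true.
  7. (v5 ∨ ¬v7) — ¬v7 is true.
  8. (v5 ∨ v9) — v9 is true.
  9. (¬v4 ∨ ¬v7 ∨ v2) — ¬v7 is true.
  10. (¬v6 ∨ ¬v5) — ¬v6 is true.
  11. (¬v4 ∨ ¬v6 ∨ v1) — ¬v6 is true.
  12. (¬v6 ∨ v4 ∨ ¬v9) — ¬v6 is true.
  13. (¬v1 ∨ v10 ∨ v9) — v9 is true.
  14. (¬v4 ∨ v10 ∨ ¬v2) — v10 is true.
  15. (¬v2 ∨ v3) — v3 is true.
  16. (v2 ∨ v6 ∨ v7) — v2 is true.
  17. (v6 ∨ v3) — v3 is true.
  18. (¬v5 ∨ ¬v8) — ¬v5 is true.
  19. (¬v9 ∨ ¬v1) — ¬v1 is true.
  20. (v5 ∨ v6 ∨ v3) — v3 is true.
  21. (¬v6 ∨ v3) — ¬v6 is true.
  22. (v5 ∨ v7 ∨ v3) — v3 is true.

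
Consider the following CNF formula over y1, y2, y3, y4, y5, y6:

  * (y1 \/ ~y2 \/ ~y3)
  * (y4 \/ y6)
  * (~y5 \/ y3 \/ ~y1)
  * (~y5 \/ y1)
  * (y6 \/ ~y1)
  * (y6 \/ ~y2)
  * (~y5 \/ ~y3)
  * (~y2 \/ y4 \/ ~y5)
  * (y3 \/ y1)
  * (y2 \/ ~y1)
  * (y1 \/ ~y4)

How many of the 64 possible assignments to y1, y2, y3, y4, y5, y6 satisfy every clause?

The models are:
  y1=F y2=F y3=T y4=F y5=F y6=T
  y1=T y2=T y3=F y4=F y5=F y6=T
  y1=T y2=T y3=F y4=T y5=F y6=T
  y1=T y2=T y3=T y4=F y5=F y6=T
  y1=T y2=T y3=T y4=T y5=F y6=T
That's 5 in total.

5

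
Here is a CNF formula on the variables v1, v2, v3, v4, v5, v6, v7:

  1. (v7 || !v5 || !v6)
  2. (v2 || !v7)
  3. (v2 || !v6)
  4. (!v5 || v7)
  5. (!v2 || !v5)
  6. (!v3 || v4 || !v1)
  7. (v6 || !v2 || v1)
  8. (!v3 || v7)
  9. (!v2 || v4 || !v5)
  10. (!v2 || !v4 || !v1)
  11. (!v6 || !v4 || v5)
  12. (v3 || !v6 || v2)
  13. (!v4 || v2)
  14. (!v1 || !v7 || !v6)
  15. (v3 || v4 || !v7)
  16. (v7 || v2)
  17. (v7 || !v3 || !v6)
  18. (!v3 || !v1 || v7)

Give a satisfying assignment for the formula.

Set v1 = True and propagate.
The remaining clauses are satisfied by v2 = True, v3 = False, v4 = False, v5 = False, v6 = True, v7 = False.
Check each clause:
  1. (!v5 || !v6 || v7) — !v5 is true.
  2. (v2 || !v7) — !v7 is true.
  3. (!v6 || v2) — v2 is true.
  4. (v7 || !v5) — !v5 is true.
  5. (!v5 || !v2) — !v5 is true.
  6. (!v1 || v4 || !v3) — !v3 is true.
  7. (v6 || !v2 || v1) — v1 is true.
  8. (v7 || !v3) — !v3 is true.
  9. (v4 || !v2 || !v5) — !v5 is true.
  10. (!v2 || !v1 || !v4) — !v4 is true.
  11. (!v6 || v5 || !v4) — !v4 is true.
  12. (v3 || v2 || !v6) — v2 is true.
  13. (!v4 || v2) — v2 is true.
  14. (!v7 || !v1 || !v6) — !v7 is true.
  15. (v3 || !v7 || v4) — !v7 is true.
  16. (v7 || v2) — v2 is true.
  17. (v7 || !v3 || !v6) — !v3 is true.
  18. (v7 || !v1 || !v3) — !v3 is true.

v1=True, v2=True, v3=False, v4=False, v5=False, v6=True, v7=False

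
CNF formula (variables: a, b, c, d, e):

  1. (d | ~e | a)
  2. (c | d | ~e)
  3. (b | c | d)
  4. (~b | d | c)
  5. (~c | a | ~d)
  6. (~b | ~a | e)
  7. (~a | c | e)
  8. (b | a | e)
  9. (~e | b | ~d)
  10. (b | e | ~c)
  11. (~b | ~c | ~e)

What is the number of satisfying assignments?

Satisfying assignments:
  a=0 b=1 c=0 d=1 e=0
  a=0 b=1 c=0 d=1 e=1
  a=0 b=1 c=1 d=0 e=0
  a=1 b=0 c=1 d=0 e=1
  a=1 b=1 c=0 d=1 e=1
That's 5 in total.

5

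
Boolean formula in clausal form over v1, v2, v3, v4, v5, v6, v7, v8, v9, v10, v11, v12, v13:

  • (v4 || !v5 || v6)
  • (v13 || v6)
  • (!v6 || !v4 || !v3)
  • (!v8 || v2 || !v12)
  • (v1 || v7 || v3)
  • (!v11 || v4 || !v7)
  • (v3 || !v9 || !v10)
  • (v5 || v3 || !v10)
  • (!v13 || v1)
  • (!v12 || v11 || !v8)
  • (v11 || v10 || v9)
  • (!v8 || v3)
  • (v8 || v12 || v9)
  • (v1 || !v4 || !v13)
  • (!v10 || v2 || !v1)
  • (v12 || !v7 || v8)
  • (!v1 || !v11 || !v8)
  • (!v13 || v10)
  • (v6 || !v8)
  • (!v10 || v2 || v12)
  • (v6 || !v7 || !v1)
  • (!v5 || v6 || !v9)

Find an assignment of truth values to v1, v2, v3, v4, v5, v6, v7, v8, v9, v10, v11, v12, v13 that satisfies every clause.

v1 = F, v2 = T, v3 = T, v4 = F, v5 = F, v6 = T, v7 = F, v8 = F, v9 = T, v10 = T, v11 = T, v12 = F, v13 = F

Pure literal: v2 appears only positively; assign v2 = True.
Try v1 = False.
  then v13 is forced to False.
  then v6 is forced to True.
For the remaining variables, v3 = True, v4 = False, v5 = False, v7 = False, v8 = False, v9 = True, v10 = True, v11 = True, v12 = False works.
Every clause has at least one true literal under this assignment.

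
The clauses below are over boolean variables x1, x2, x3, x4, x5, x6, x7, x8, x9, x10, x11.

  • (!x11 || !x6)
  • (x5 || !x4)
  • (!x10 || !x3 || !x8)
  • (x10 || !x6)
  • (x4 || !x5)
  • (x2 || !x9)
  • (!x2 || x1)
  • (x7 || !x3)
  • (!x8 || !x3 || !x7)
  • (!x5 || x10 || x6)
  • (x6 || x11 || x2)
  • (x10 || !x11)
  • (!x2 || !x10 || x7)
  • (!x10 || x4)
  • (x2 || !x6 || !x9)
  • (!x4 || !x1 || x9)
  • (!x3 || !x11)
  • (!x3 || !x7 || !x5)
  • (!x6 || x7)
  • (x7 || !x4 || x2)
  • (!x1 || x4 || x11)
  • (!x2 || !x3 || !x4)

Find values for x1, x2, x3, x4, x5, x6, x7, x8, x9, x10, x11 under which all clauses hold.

x1 = T, x2 = T, x3 = F, x4 = T, x5 = T, x6 = F, x7 = T, x8 = T, x9 = T, x10 = T, x11 = T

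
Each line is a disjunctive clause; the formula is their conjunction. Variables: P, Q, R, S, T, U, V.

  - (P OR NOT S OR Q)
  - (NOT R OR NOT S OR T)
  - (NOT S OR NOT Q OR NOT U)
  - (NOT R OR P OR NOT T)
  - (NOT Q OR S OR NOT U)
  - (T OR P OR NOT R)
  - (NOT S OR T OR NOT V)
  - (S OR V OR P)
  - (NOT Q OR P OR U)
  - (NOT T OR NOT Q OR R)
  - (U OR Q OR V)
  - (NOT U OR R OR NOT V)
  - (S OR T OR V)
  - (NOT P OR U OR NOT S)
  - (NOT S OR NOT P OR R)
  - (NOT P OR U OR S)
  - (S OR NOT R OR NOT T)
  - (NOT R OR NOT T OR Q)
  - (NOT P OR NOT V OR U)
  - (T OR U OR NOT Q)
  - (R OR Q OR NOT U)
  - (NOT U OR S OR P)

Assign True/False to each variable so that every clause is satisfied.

Branch on P: take P = False.
Set Q = False and propagate.
  then S is forced to False.
  then V is forced to True.
  then U is forced to False.
Branch on R: take R = False.
T is now unconstrained; take T = False.
Every clause has at least one true literal under this assignment.
Check each clause:
  1. (Q OR NOT S OR P) — NOT S is true.
  2. (T OR NOT R OR NOT S) — NOT R is true.
  3. (NOT S OR NOT U OR NOT Q) — NOT U is true.
  4. (NOT R OR NOT T OR P) — NOT T is true.
  5. (NOT U OR NOT Q OR S) — NOT U is true.
  6. (T OR NOT R OR P) — NOT R is true.
  7. (NOT S OR T OR NOT V) — NOT S is true.
  8. (V OR S OR P) — V is true.
  9. (P OR NOT Q OR U) — NOT Q is true.
  10. (R OR NOT Q OR NOT T) — NOT T is true.
  11. (V OR U OR Q) — V is true.
  12. (R OR NOT V OR NOT U) — NOT U is true.
  13. (S OR T OR V) — V is true.
  14. (U OR NOT S OR NOT P) — NOT S is true.
  15. (NOT S OR NOT P OR R) — NOT S is true.
  16. (S OR U OR NOT P) — NOT P is true.
  17. (NOT T OR S OR NOT R) — NOT T is true.
  18. (Q OR NOT R OR NOT T) — NOT T is true.
  19. (U OR NOT P OR NOT V) — NOT P is true.
  20. (U OR NOT Q OR T) — NOT Q is true.
  21. (Q OR NOT U OR R) — NOT U is true.
  22. (NOT U OR S OR P) — NOT U is true.

P = F, Q = F, R = F, S = F, T = F, U = F, V = T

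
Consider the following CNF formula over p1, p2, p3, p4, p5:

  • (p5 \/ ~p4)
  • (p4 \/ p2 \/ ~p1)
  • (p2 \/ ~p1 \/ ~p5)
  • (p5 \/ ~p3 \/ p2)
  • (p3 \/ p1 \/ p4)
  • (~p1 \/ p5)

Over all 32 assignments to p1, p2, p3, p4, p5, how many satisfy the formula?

11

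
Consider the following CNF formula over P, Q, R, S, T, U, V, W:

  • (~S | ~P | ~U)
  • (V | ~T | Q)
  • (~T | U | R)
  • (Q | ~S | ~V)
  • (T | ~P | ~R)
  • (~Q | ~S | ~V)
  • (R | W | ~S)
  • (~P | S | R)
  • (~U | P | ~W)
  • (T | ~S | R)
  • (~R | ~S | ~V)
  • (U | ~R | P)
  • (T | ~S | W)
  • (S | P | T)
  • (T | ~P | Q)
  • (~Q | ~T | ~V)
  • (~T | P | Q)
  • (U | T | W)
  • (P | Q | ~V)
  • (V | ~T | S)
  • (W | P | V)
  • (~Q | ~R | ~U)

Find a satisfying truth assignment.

Branch on P: take P = True.
Set Q = False and propagate.
  then T is forced to True.
  then V is forced to True.
  then S is forced to False.
  then R is forced to True.
U, W are now unconstrained; take U = True, W = False.
Every clause has at least one true literal under this assignment.
Check each clause:
  1. (~U | ~P | ~S) — ~S is true.
  2. (V | ~T | Q) — V is true.
  3. (R | ~T | U) — R is true.
  4. (Q | ~V | ~S) — ~S is true.
  5. (T | ~P | ~R) — T is true.
  6. (~V | ~Q | ~S) — ~S is true.
  7. (W | ~S | R) — R is true.
  8. (S | ~P | R) — R is true.
  9. (P | ~W | ~U) — ~W is true.
  10. (T | ~S | R) — R is true.
  11. (~S | ~V | ~R) — ~S is true.
  12. (U | ~R | P) — P is true.
  13. (~S | W | T) — ~S is true.
  14. (P | S | T) — P is true.
  15. (~P | Q | T) — T is true.
  16. (~V | ~Q | ~T) — ~Q is true.
  17. (~T | Q | P) — P is true.
  18. (U | W | T) — T is true.
  19. (P | ~V | Q) — P is true.
  20. (~T | S | V) — V is true.
  21. (W | V | P) — P is true.
  22. (~U | ~R | ~Q) — ~Q is true.

P=1, Q=0, R=1, S=0, T=1, U=1, V=1, W=0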